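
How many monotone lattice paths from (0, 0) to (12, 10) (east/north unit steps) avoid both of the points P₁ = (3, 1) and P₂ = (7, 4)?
Number of paths = 364386

Inclusion–exclusion. Total paths: C(22, 12) = 646646. Through P₁: C(4, 3)·C(18, 9) = 194480. Through P₂: C(11, 7)·C(11, 5) = 152460. Since P₁ is strictly southwest of P₂, a monotone path through both must visit P₁ then P₂; paths through both = C(4, 3)·C(7, 4)·C(11, 5) = 64680. Avoid both = 646646 − 194480 − 152460 + 64680 = 364386.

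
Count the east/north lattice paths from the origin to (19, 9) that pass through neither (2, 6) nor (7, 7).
Number of paths = 6577956

Inclusion–exclusion. Total paths: C(28, 19) = 6906900. Through P₁: C(8, 2)·C(20, 17) = 31920. Through P₂: C(14, 7)·C(14, 12) = 312312. Since P₁ is strictly southwest of P₂, a monotone path through both must visit P₁ then P₂; paths through both = C(8, 2)·C(6, 5)·C(14, 12) = 15288. Avoid both = 6906900 − 31920 − 312312 + 15288 = 6577956.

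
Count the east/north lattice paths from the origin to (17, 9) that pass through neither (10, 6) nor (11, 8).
Number of paths = 1802684

Inclusion–exclusion. Total paths: C(26, 17) = 3124550. Through P₁: C(16, 10)·C(10, 7) = 960960. Through P₂: C(19, 11)·C(7, 6) = 529074. Since P₁ is strictly southwest of P₂, a monotone path through both must visit P₁ then P₂; paths through both = C(16, 10)·C(3, 1)·C(7, 6) = 168168. Avoid both = 3124550 − 960960 − 529074 + 168168 = 1802684.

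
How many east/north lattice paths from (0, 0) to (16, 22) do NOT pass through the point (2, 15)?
Number of paths = 22224160350

Total paths from (0, 0) to (16, 22): C(38, 16) = 22239974430. Paths through (2, 15): (paths (0, 0) → (2, 15)) × (paths (2, 15) → (16, 22)) = C(17, 2) · C(21, 14) = 136 · 116280 = 15814080. Avoidance count = 22239974430 − 15814080 = 22224160350.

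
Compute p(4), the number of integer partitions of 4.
p(4) = 5

List all partitions of 4: 4, 3+1, 2+2, 2+1+1, 1+1+1+1. Counting them gives p(4) = 5.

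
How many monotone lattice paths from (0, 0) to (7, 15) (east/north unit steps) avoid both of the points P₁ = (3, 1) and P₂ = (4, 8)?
Number of paths = 102744

Inclusion–exclusion. Total paths: C(22, 7) = 170544. Through P₁: C(4, 3)·C(18, 4) = 12240. Through P₂: C(12, 4)·C(10, 3) = 59400. Since P₁ is strictly southwest of P₂, a monotone path through both must visit P₁ then P₂; paths through both = C(4, 3)·C(8, 1)·C(10, 3) = 3840. Avoid both = 170544 − 12240 − 59400 + 3840 = 102744.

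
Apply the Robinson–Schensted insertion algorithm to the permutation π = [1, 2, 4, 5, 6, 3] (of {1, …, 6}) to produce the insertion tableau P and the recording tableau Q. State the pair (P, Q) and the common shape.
P = [1, 2, 3, 5, 6] / [4];  Q = [1, 2, 3, 4, 5] / [6];  common shape = (5, 1)

Row-insert the values π_1, π_2, … into P one at a time, bumping the leftmost entry strictly greater than the inserted value down to the next row. The recording tableau Q records, in position (i, j), the step at which that cell was added to P.
  Insert 1 (step 1): P = [1];  Q = [1]
  Insert 2 (step 2): P = [1, 2];  Q = [1, 2]
  Insert 4 (step 3): P = [1, 2, 4];  Q = [1, 2, 3]
  Insert 5 (step 4): P = [1, 2, 4, 5];  Q = [1, 2, 3, 4]
  Insert 6 (step 5): P = [1, 2, 4, 5, 6];  Q = [1, 2, 3, 4, 5]
  Insert 3 (step 6): P = [1, 2, 3, 5, 6] / [4];  Q = [1, 2, 3, 4, 5] / [6]
Final shape: (5, 1).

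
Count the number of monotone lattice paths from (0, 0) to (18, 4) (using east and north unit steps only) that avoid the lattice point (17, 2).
Number of paths = 6802

Total paths from (0, 0) to (18, 4): C(22, 18) = 7315. Paths through (17, 2): (paths (0, 0) → (17, 2)) × (paths (17, 2) → (18, 4)) = C(19, 17) · C(3, 1) = 171 · 3 = 513. Avoidance count = 7315 − 513 = 6802.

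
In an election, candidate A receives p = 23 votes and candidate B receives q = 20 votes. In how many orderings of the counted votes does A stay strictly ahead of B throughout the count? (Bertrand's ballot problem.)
Strict-lead orderings = 67016296620

Total orderings of the 43 votes with 23 for A: C(43, 23) = 960566918220. By the Bertrand ballot formula (Cycle Lemma / reflection principle), the number of orderings in which A is strictly ahead of B throughout is (p − q)/(p + q) · C(p + q, p) = (23 − 20)/(23 + 20) · 960566918220 = 67016296620.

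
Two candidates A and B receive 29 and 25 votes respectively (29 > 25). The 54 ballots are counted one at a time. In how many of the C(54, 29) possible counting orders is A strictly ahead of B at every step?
Strict-lead orderings = 124680849918352

Total orderings of the 54 votes with 29 for A: C(54, 29) = 1683191473897752. By the Bertrand ballot formula (Cycle Lemma / reflection principle), the number of orderings in which A is strictly ahead of B throughout is (p − q)/(p + q) · C(p + q, p) = (29 − 25)/(29 + 25) · 1683191473897752 = 124680849918352.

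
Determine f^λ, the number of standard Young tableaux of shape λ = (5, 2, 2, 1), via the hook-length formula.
# SYT of shape (5, 2, 2, 1) = 525

Hook-length formula: f^λ = n! / Π hook(c), product over all cells c of the Young diagram. For λ = (5, 2, 2, 1), n = 10 boxes. Hook lengths by row (left-to-right, top-to-bottom): [8, 6, 3, 2, 1]; [4, 2]; [3, 1]; [1]. Product of hooks = 6912. So f^λ = 10! / 6912 = 3628800 / 6912 = 525.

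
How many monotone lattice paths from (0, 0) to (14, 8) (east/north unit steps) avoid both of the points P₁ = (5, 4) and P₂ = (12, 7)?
Number of paths = 123876

Inclusion–exclusion. Total paths: C(22, 14) = 319770. Through P₁: C(9, 5)·C(13, 9) = 90090. Through P₂: C(19, 12)·C(3, 2) = 151164. Since P₁ is strictly southwest of P₂, a monotone path through both must visit P₁ then P₂; paths through both = C(9, 5)·C(10, 7)·C(3, 2) = 45360. Avoid both = 319770 − 90090 − 151164 + 45360 = 123876.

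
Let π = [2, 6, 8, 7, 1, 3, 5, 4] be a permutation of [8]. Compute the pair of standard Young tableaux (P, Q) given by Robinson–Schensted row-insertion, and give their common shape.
P = [1, 3, 4] / [2, 5, 7] / [6] / [8];  Q = [1, 2, 3] / [4, 6, 7] / [5] / [8];  common shape = (3, 3, 1, 1)

Row-insert the values π_1, π_2, … into P one at a time, bumping the leftmost entry strictly greater than the inserted value down to the next row. The recording tableau Q records, in position (i, j), the step at which that cell was added to P.
  Insert 2 (step 1): P = [2];  Q = [1]
  Insert 6 (step 2): P = [2, 6];  Q = [1, 2]
  Insert 8 (step 3): P = [2, 6, 8];  Q = [1, 2, 3]
  Insert 7 (step 4): P = [2, 6, 7] / [8];  Q = [1, 2, 3] / [4]
  Insert 1 (step 5): P = [1, 6, 7] / [2] / [8];  Q = [1, 2, 3] / [4] / [5]
  Insert 3 (step 6): P = [1, 3, 7] / [2, 6] / [8];  Q = [1, 2, 3] / [4, 6] / [5]
  Insert 5 (step 7): P = [1, 3, 5] / [2, 6, 7] / [8];  Q = [1, 2, 3] / [4, 6, 7] / [5]
  Insert 4 (step 8): P = [1, 3, 4] / [2, 5, 7] / [6] / [8];  Q = [1, 2, 3] / [4, 6, 7] / [5] / [8]
Final shape: (3, 3, 1, 1).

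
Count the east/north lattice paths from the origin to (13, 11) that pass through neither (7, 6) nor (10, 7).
Number of paths = 1262912

Inclusion–exclusion. Total paths: C(24, 13) = 2496144. Through P₁: C(13, 7)·C(11, 6) = 792792. Through P₂: C(17, 10)·C(7, 3) = 680680. Since P₁ is strictly southwest of P₂, a monotone path through both must visit P₁ then P₂; paths through both = C(13, 7)·C(4, 3)·C(7, 3) = 240240. Avoid both = 2496144 − 792792 − 680680 + 240240 = 1262912.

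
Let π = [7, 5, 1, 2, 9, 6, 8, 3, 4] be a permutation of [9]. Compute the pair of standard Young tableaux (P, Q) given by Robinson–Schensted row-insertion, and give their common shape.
P = [1, 2, 3, 4] / [5, 6, 8] / [7, 9];  Q = [1, 4, 5, 7] / [2, 6, 9] / [3, 8];  common shape = (4, 3, 2)

Row-insert the values π_1, π_2, … into P one at a time, bumping the leftmost entry strictly greater than the inserted value down to the next row. The recording tableau Q records, in position (i, j), the step at which that cell was added to P.
  Insert 7 (step 1): P = [7];  Q = [1]
  Insert 5 (step 2): P = [5] / [7];  Q = [1] / [2]
  Insert 1 (step 3): P = [1] / [5] / [7];  Q = [1] / [2] / [3]
  Insert 2 (step 4): P = [1, 2] / [5] / [7];  Q = [1, 4] / [2] / [3]
  Insert 9 (step 5): P = [1, 2, 9] / [5] / [7];  Q = [1, 4, 5] / [2] / [3]
  Insert 6 (step 6): P = [1, 2, 6] / [5, 9] / [7];  Q = [1, 4, 5] / [2, 6] / [3]
  Insert 8 (step 7): P = [1, 2, 6, 8] / [5, 9] / [7];  Q = [1, 4, 5, 7] / [2, 6] / [3]
  Insert 3 (step 8): P = [1, 2, 3, 8] / [5, 6] / [7, 9];  Q = [1, 4, 5, 7] / [2, 6] / [3, 8]
  Insert 4 (step 9): P = [1, 2, 3, 4] / [5, 6, 8] / [7, 9];  Q = [1, 4, 5, 7] / [2, 6, 9] / [3, 8]
Final shape: (4, 3, 2).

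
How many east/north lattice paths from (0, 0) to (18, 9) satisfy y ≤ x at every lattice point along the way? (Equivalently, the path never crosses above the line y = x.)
Number of paths = 2466750

By the reflection principle (André's argument), the number of monotone paths to (18, 9) with n ≤ m that never go above y = x is C(27, 18) − C(27, 19) = 4686825 − 2220075 = 2466750.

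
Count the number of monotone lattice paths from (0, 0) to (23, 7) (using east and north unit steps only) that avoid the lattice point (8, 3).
Number of paths = 1396260

Total paths from (0, 0) to (23, 7): C(30, 23) = 2035800. Paths through (8, 3): (paths (0, 0) → (8, 3)) × (paths (8, 3) → (23, 7)) = C(11, 8) · C(19, 15) = 165 · 3876 = 639540. Avoidance count = 2035800 − 639540 = 1396260.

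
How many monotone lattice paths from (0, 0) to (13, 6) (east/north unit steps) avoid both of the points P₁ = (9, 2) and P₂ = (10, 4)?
Number of paths = 14922

Inclusion–exclusion. Total paths: C(19, 13) = 27132. Through P₁: C(11, 9)·C(8, 4) = 3850. Through P₂: C(14, 10)·C(5, 3) = 10010. Since P₁ is strictly southwest of P₂, a monotone path through both must visit P₁ then P₂; paths through both = C(11, 9)·C(3, 1)·C(5, 3) = 1650. Avoid both = 27132 − 3850 − 10010 + 1650 = 14922.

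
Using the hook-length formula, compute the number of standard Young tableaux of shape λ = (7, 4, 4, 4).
# SYT of shape (7, 4, 4, 4) = 3879876

Hook-length formula: f^λ = n! / Π hook(c), product over all cells c of the Young diagram. For λ = (7, 4, 4, 4), n = 19 boxes. Hook lengths by row (left-to-right, top-to-bottom): [10, 9, 8, 7, 3, 2, 1]; [6, 5, 4, 3]; [5, 4, 3, 2]; [4, 3, 2, 1]. Product of hooks = 31352832000. So f^λ = 19! / 31352832000 = 121645100408832000 / 31352832000 = 3879876.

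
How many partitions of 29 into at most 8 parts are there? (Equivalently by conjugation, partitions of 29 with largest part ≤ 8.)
p(29, parts ≤ 8) = 2104

Use the recurrence p(n, m) = p(n, m−1) + p(n−m, m): either the largest part is < m (count p(n, m−1)) or the largest part is exactly m (remove one copy of m, count p(n−m, m)). With p(0, ·) = 1 this gives p(29, parts ≤ 8) = 2104. (By conjugating Young diagrams, this also counts partitions of 29 into at most 8 parts.)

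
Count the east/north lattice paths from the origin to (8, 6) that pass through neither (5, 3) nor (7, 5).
Number of paths = 971

Inclusion–exclusion. Total paths: C(14, 8) = 3003. Through P₁: C(8, 5)·C(6, 3) = 1120. Through P₂: C(12, 7)·C(2, 1) = 1584. Since P₁ is strictly southwest of P₂, a monotone path through both must visit P₁ then P₂; paths through both = C(8, 5)·C(4, 2)·C(2, 1) = 672. Avoid both = 3003 − 1120 − 1584 + 672 = 971.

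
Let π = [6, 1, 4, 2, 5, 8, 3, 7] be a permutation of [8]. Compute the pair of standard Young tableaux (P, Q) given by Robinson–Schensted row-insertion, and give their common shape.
P = [1, 2, 3, 7] / [4, 5, 8] / [6];  Q = [1, 3, 5, 6] / [2, 7, 8] / [4];  common shape = (4, 3, 1)

Row-insert the values π_1, π_2, … into P one at a time, bumping the leftmost entry strictly greater than the inserted value down to the next row. The recording tableau Q records, in position (i, j), the step at which that cell was added to P.
  Insert 6 (step 1): P = [6];  Q = [1]
  Insert 1 (step 2): P = [1] / [6];  Q = [1] / [2]
  Insert 4 (step 3): P = [1, 4] / [6];  Q = [1, 3] / [2]
  Insert 2 (step 4): P = [1, 2] / [4] / [6];  Q = [1, 3] / [2] / [4]
  Insert 5 (step 5): P = [1, 2, 5] / [4] / [6];  Q = [1, 3, 5] / [2] / [4]
  Insert 8 (step 6): P = [1, 2, 5, 8] / [4] / [6];  Q = [1, 3, 5, 6] / [2] / [4]
  Insert 3 (step 7): P = [1, 2, 3, 8] / [4, 5] / [6];  Q = [1, 3, 5, 6] / [2, 7] / [4]
  Insert 7 (step 8): P = [1, 2, 3, 7] / [4, 5, 8] / [6];  Q = [1, 3, 5, 6] / [2, 7, 8] / [4]
Final shape: (4, 3, 1).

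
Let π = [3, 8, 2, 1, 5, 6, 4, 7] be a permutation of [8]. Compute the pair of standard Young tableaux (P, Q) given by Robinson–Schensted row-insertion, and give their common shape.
P = [1, 4, 6, 7] / [2, 5] / [3, 8];  Q = [1, 2, 6, 8] / [3, 5] / [4, 7];  common shape = (4, 2, 2)

Row-insert the values π_1, π_2, … into P one at a time, bumping the leftmost entry strictly greater than the inserted value down to the next row. The recording tableau Q records, in position (i, j), the step at which that cell was added to P.
  Insert 3 (step 1): P = [3];  Q = [1]
  Insert 8 (step 2): P = [3, 8];  Q = [1, 2]
  Insert 2 (step 3): P = [2, 8] / [3];  Q = [1, 2] / [3]
  Insert 1 (step 4): P = [1, 8] / [2] / [3];  Q = [1, 2] / [3] / [4]
  Insert 5 (step 5): P = [1, 5] / [2, 8] / [3];  Q = [1, 2] / [3, 5] / [4]
  Insert 6 (step 6): P = [1, 5, 6] / [2, 8] / [3];  Q = [1, 2, 6] / [3, 5] / [4]
  Insert 4 (step 7): P = [1, 4, 6] / [2, 5] / [3, 8];  Q = [1, 2, 6] / [3, 5] / [4, 7]
  Insert 7 (step 8): P = [1, 4, 6, 7] / [2, 5] / [3, 8];  Q = [1, 2, 6, 8] / [3, 5] / [4, 7]
Final shape: (4, 2, 2).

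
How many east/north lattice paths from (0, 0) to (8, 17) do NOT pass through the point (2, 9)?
Number of paths = 916410

Total paths from (0, 0) to (8, 17): C(25, 8) = 1081575. Paths through (2, 9): (paths (0, 0) → (2, 9)) × (paths (2, 9) → (8, 17)) = C(11, 2) · C(14, 6) = 55 · 3003 = 165165. Avoidance count = 1081575 − 165165 = 916410.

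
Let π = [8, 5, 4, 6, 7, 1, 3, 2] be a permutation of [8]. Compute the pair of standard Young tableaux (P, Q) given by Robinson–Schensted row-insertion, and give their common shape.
P = [1, 2, 7] / [3, 6] / [4] / [5] / [8];  Q = [1, 4, 5] / [2, 7] / [3] / [6] / [8];  common shape = (3, 2, 1, 1, 1)

Row-insert the values π_1, π_2, … into P one at a time, bumping the leftmost entry strictly greater than the inserted value down to the next row. The recording tableau Q records, in position (i, j), the step at which that cell was added to P.
  Insert 8 (step 1): P = [8];  Q = [1]
  Insert 5 (step 2): P = [5] / [8];  Q = [1] / [2]
  Insert 4 (step 3): P = [4] / [5] / [8];  Q = [1] / [2] / [3]
  Insert 6 (step 4): P = [4, 6] / [5] / [8];  Q = [1, 4] / [2] / [3]
  Insert 7 (step 5): P = [4, 6, 7] / [5] / [8];  Q = [1, 4, 5] / [2] / [3]
  Insert 1 (step 6): P = [1, 6, 7] / [4] / [5] / [8];  Q = [1, 4, 5] / [2] / [3] / [6]
  Insert 3 (step 7): P = [1, 3, 7] / [4, 6] / [5] / [8];  Q = [1, 4, 5] / [2, 7] / [3] / [6]
  Insert 2 (step 8): P = [1, 2, 7] / [3, 6] / [4] / [5] / [8];  Q = [1, 4, 5] / [2, 7] / [3] / [6] / [8]
Final shape: (3, 2, 1, 1, 1).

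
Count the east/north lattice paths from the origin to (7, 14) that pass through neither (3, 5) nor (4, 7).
Number of paths = 56800

Inclusion–exclusion. Total paths: C(21, 7) = 116280. Through P₁: C(8, 3)·C(13, 4) = 40040. Through P₂: C(11, 4)·C(10, 3) = 39600. Since P₁ is strictly southwest of P₂, a monotone path through both must visit P₁ then P₂; paths through both = C(8, 3)·C(3, 1)·C(10, 3) = 20160. Avoid both = 116280 − 40040 − 39600 + 20160 = 56800.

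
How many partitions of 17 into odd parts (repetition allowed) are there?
p_odd(17) = 38

Enumerate partitions using only odd parts via the recurrence o(n, m) = o(n, m−2) + o(n−m, m) over odd m, starting from the largest odd part ≤ n. This gives p_odd(17) = 38. (Euler's theorem: equals the count of distinct-part partitions.)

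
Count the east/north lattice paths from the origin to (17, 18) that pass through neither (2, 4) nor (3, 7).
Number of paths = 3106742250

Inclusion–exclusion. Total paths: C(35, 17) = 4537567650. Through P₁: C(6, 2)·C(29, 15) = 1163381400. Through P₂: C(10, 3)·C(25, 14) = 534888000. Since P₁ is strictly southwest of P₂, a monotone path through both must visit P₁ then P₂; paths through both = C(6, 2)·C(4, 1)·C(25, 14) = 267444000. Avoid both = 4537567650 − 1163381400 − 534888000 + 267444000 = 3106742250.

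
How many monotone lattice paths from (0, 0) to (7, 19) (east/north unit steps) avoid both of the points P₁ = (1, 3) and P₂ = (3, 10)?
Number of paths = 257818

Inclusion–exclusion. Total paths: C(26, 7) = 657800. Through P₁: C(4, 1)·C(22, 6) = 298452. Through P₂: C(13, 3)·C(13, 4) = 204490. Since P₁ is strictly southwest of P₂, a monotone path through both must visit P₁ then P₂; paths through both = C(4, 1)·C(9, 2)·C(13, 4) = 102960. Avoid both = 657800 − 298452 − 204490 + 102960 = 257818.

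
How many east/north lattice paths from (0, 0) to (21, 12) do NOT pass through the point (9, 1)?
Number of paths = 341296540

Total paths from (0, 0) to (21, 12): C(33, 21) = 354817320. Paths through (9, 1): (paths (0, 0) → (9, 1)) × (paths (9, 1) → (21, 12)) = C(10, 9) · C(23, 12) = 10 · 1352078 = 13520780. Avoidance count = 354817320 − 13520780 = 341296540.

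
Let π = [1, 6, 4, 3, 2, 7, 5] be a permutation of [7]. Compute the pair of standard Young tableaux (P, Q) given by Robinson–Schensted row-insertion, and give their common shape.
P = [1, 2, 5] / [3, 7] / [4] / [6];  Q = [1, 2, 6] / [3, 7] / [4] / [5];  common shape = (3, 2, 1, 1)

Row-insert the values π_1, π_2, … into P one at a time, bumping the leftmost entry strictly greater than the inserted value down to the next row. The recording tableau Q records, in position (i, j), the step at which that cell was added to P.
  Insert 1 (step 1): P = [1];  Q = [1]
  Insert 6 (step 2): P = [1, 6];  Q = [1, 2]
  Insert 4 (step 3): P = [1, 4] / [6];  Q = [1, 2] / [3]
  Insert 3 (step 4): P = [1, 3] / [4] / [6];  Q = [1, 2] / [3] / [4]
  Insert 2 (step 5): P = [1, 2] / [3] / [4] / [6];  Q = [1, 2] / [3] / [4] / [5]
  Insert 7 (step 6): P = [1, 2, 7] / [3] / [4] / [6];  Q = [1, 2, 6] / [3] / [4] / [5]
  Insert 5 (step 7): P = [1, 2, 5] / [3, 7] / [4] / [6];  Q = [1, 2, 6] / [3, 7] / [4] / [5]
Final shape: (3, 2, 1, 1).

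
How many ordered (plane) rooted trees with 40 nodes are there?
C_39 = 680425371729975800390

These ordered rooted trees are counted by the Catalan number C_n = (1/(n + 1)) · C(2n, n). For n = 39: C_39 = (1/40) · C(78, 39) = 27217014869199032015600/40 = 680425371729975800390.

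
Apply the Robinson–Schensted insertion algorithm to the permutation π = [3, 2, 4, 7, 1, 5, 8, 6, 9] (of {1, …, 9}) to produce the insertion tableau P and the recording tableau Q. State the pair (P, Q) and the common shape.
P = [1, 4, 5, 6, 9] / [2, 7, 8] / [3];  Q = [1, 3, 4, 7, 9] / [2, 6, 8] / [5];  common shape = (5, 3, 1)

Row-insert the values π_1, π_2, … into P one at a time, bumping the leftmost entry strictly greater than the inserted value down to the next row. The recording tableau Q records, in position (i, j), the step at which that cell was added to P.
  Insert 3 (step 1): P = [3];  Q = [1]
  Insert 2 (step 2): P = [2] / [3];  Q = [1] / [2]
  Insert 4 (step 3): P = [2, 4] / [3];  Q = [1, 3] / [2]
  Insert 7 (step 4): P = [2, 4, 7] / [3];  Q = [1, 3, 4] / [2]
  Insert 1 (step 5): P = [1, 4, 7] / [2] / [3];  Q = [1, 3, 4] / [2] / [5]
  Insert 5 (step 6): P = [1, 4, 5] / [2, 7] / [3];  Q = [1, 3, 4] / [2, 6] / [5]
  Insert 8 (step 7): P = [1, 4, 5, 8] / [2, 7] / [3];  Q = [1, 3, 4, 7] / [2, 6] / [5]
  Insert 6 (step 8): P = [1, 4, 5, 6] / [2, 7, 8] / [3];  Q = [1, 3, 4, 7] / [2, 6, 8] / [5]
  Insert 9 (step 9): P = [1, 4, 5, 6, 9] / [2, 7, 8] / [3];  Q = [1, 3, 4, 7, 9] / [2, 6, 8] / [5]
Final shape: (5, 3, 1).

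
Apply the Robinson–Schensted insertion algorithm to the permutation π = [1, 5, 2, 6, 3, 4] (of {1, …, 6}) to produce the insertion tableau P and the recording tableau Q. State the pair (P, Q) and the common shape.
P = [1, 2, 3, 4] / [5, 6];  Q = [1, 2, 4, 6] / [3, 5];  common shape = (4, 2)

Row-insert the values π_1, π_2, … into P one at a time, bumping the leftmost entry strictly greater than the inserted value down to the next row. The recording tableau Q records, in position (i, j), the step at which that cell was added to P.
  Insert 1 (step 1): P = [1];  Q = [1]
  Insert 5 (step 2): P = [1, 5];  Q = [1, 2]
  Insert 2 (step 3): P = [1, 2] / [5];  Q = [1, 2] / [3]
  Insert 6 (step 4): P = [1, 2, 6] / [5];  Q = [1, 2, 4] / [3]
  Insert 3 (step 5): P = [1, 2, 3] / [5, 6];  Q = [1, 2, 4] / [3, 5]
  Insert 4 (step 6): P = [1, 2, 3, 4] / [5, 6];  Q = [1, 2, 4, 6] / [3, 5]
Final shape: (4, 2).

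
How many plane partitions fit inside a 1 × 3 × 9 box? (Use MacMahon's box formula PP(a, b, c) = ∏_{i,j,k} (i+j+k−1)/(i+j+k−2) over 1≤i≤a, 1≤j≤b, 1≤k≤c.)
PP(1, 3, 9) = 220

Evaluate the triple product over i = 1..1, j = 1..3, k = 1..9. The factors are (2/1) · (3/2) · (4/3) · (5/4) · (6/5) · (7/6) · (8/7) · (9/8) · … (27 factors total). The numerators and denominators telescope so the product is an integer; carrying out the multiplication exactly gives PP(1, 3, 9) = 220.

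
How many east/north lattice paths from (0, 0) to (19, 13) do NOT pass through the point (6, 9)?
Number of paths = 335461700

Total paths from (0, 0) to (19, 13): C(32, 19) = 347373600. Paths through (6, 9): (paths (0, 0) → (6, 9)) × (paths (6, 9) → (19, 13)) = C(15, 6) · C(17, 13) = 5005 · 2380 = 11911900. Avoidance count = 347373600 − 11911900 = 335461700.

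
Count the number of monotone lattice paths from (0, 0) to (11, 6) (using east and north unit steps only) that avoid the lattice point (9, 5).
Number of paths = 6370

Total paths from (0, 0) to (11, 6): C(17, 11) = 12376. Paths through (9, 5): (paths (0, 0) → (9, 5)) × (paths (9, 5) → (11, 6)) = C(14, 9) · C(3, 2) = 2002 · 3 = 6006. Avoidance count = 12376 − 6006 = 6370.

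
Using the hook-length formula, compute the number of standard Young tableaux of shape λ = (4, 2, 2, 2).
# SYT of shape (4, 2, 2, 2) = 300

Hook-length formula: f^λ = n! / Π hook(c), product over all cells c of the Young diagram. For λ = (4, 2, 2, 2), n = 10 boxes. Hook lengths by row (left-to-right, top-to-bottom): [7, 6, 2, 1]; [4, 3]; [3, 2]; [2, 1]. Product of hooks = 12096. So f^λ = 10! / 12096 = 3628800 / 12096 = 300.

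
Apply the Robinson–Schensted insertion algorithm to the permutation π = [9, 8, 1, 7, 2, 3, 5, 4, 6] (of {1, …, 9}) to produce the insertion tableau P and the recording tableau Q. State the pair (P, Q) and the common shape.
P = [1, 2, 3, 4, 6] / [5] / [7] / [8] / [9];  Q = [1, 4, 6, 7, 9] / [2] / [3] / [5] / [8];  common shape = (5, 1, 1, 1, 1)

Row-insert the values π_1, π_2, … into P one at a time, bumping the leftmost entry strictly greater than the inserted value down to the next row. The recording tableau Q records, in position (i, j), the step at which that cell was added to P.
  Insert 9 (step 1): P = [9];  Q = [1]
  Insert 8 (step 2): P = [8] / [9];  Q = [1] / [2]
  Insert 1 (step 3): P = [1] / [8] / [9];  Q = [1] / [2] / [3]
  Insert 7 (step 4): P = [1, 7] / [8] / [9];  Q = [1, 4] / [2] / [3]
  Insert 2 (step 5): P = [1, 2] / [7] / [8] / [9];  Q = [1, 4] / [2] / [3] / [5]
  Insert 3 (step 6): P = [1, 2, 3] / [7] / [8] / [9];  Q = [1, 4, 6] / [2] / [3] / [5]
  Insert 5 (step 7): P = [1, 2, 3, 5] / [7] / [8] / [9];  Q = [1, 4, 6, 7] / [2] / [3] / [5]
  Insert 4 (step 8): P = [1, 2, 3, 4] / [5] / [7] / [8] / [9];  Q = [1, 4, 6, 7] / [2] / [3] / [5] / [8]
  Insert 6 (step 9): P = [1, 2, 3, 4, 6] / [5] / [7] / [8] / [9];  Q = [1, 4, 6, 7, 9] / [2] / [3] / [5] / [8]
Final shape: (5, 1, 1, 1, 1).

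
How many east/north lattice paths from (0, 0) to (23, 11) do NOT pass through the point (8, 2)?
Number of paths = 227260080

Total paths from (0, 0) to (23, 11): C(34, 23) = 286097760. Paths through (8, 2): (paths (0, 0) → (8, 2)) × (paths (8, 2) → (23, 11)) = C(10, 8) · C(24, 15) = 45 · 1307504 = 58837680. Avoidance count = 286097760 − 58837680 = 227260080.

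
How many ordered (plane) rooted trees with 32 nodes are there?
C_31 = 14544636039226909

These ordered rooted trees are counted by the Catalan number C_n = (1/(n + 1)) · C(2n, n). For n = 31: C_31 = (1/32) · C(62, 31) = 465428353255261088/32 = 14544636039226909.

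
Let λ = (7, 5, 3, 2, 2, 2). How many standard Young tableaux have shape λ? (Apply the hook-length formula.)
# SYT of shape (7, 5, 3, 2, 2, 2) = 555527700

Hook-length formula: f^λ = n! / Π hook(c), product over all cells c of the Young diagram. For λ = (7, 5, 3, 2, 2, 2), n = 21 boxes. Hook lengths by row (left-to-right, top-to-bottom): [12, 11, 7, 5, 4, 2, 1]; [9, 8, 4, 2, 1]; [6, 5, 1]; [4, 3]; [3, 2]; [2, 1]. Product of hooks = 91968307200. So f^λ = 21! / 91968307200 = 51090942171709440000 / 91968307200 = 555527700.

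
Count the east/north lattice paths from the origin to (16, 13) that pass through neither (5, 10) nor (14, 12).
Number of paths = 38293218

Inclusion–exclusion. Total paths: C(29, 16) = 67863915. Through P₁: C(15, 5)·C(14, 11) = 1093092. Through P₂: C(26, 14)·C(3, 2) = 28973100. Since P₁ is strictly southwest of P₂, a monotone path through both must visit P₁ then P₂; paths through both = C(15, 5)·C(11, 9)·C(3, 2) = 495495. Avoid both = 67863915 − 1093092 − 28973100 + 495495 = 38293218.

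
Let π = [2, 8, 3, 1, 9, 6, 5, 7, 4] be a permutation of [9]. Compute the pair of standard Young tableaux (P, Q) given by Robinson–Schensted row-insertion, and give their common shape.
P = [1, 3, 4, 7] / [2, 5] / [6, 9] / [8];  Q = [1, 2, 5, 8] / [3, 6] / [4, 7] / [9];  common shape = (4, 2, 2, 1)

Row-insert the values π_1, π_2, … into P one at a time, bumping the leftmost entry strictly greater than the inserted value down to the next row. The recording tableau Q records, in position (i, j), the step at which that cell was added to P.
  Insert 2 (step 1): P = [2];  Q = [1]
  Insert 8 (step 2): P = [2, 8];  Q = [1, 2]
  Insert 3 (step 3): P = [2, 3] / [8];  Q = [1, 2] / [3]
  Insert 1 (step 4): P = [1, 3] / [2] / [8];  Q = [1, 2] / [3] / [4]
  Insert 9 (step 5): P = [1, 3, 9] / [2] / [8];  Q = [1, 2, 5] / [3] / [4]
  Insert 6 (step 6): P = [1, 3, 6] / [2, 9] / [8];  Q = [1, 2, 5] / [3, 6] / [4]
  Insert 5 (step 7): P = [1, 3, 5] / [2, 6] / [8, 9];  Q = [1, 2, 5] / [3, 6] / [4, 7]
  Insert 7 (step 8): P = [1, 3, 5, 7] / [2, 6] / [8, 9];  Q = [1, 2, 5, 8] / [3, 6] / [4, 7]
  Insert 4 (step 9): P = [1, 3, 4, 7] / [2, 5] / [6, 9] / [8];  Q = [1, 2, 5, 8] / [3, 6] / [4, 7] / [9]
Final shape: (4, 2, 2, 1).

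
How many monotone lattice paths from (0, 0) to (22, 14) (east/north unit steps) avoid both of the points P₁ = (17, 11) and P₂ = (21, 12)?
Number of paths = 1851403860

Inclusion–exclusion. Total paths: C(36, 22) = 3796297200. Through P₁: C(28, 17)·C(8, 5) = 1202554080. Through P₂: C(33, 21)·C(3, 1) = 1064451960. Since P₁ is strictly southwest of P₂, a monotone path through both must visit P₁ then P₂; paths through both = C(28, 17)·C(5, 4)·C(3, 1) = 322112700. Avoid both = 3796297200 − 1202554080 − 1064451960 + 322112700 = 1851403860.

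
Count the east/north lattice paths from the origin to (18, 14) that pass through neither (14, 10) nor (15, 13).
Number of paths = 215759136

Inclusion–exclusion. Total paths: C(32, 18) = 471435600. Through P₁: C(24, 14)·C(8, 4) = 137287920. Through P₂: C(28, 15)·C(4, 3) = 149768640. Since P₁ is strictly southwest of P₂, a monotone path through both must visit P₁ then P₂; paths through both = C(24, 14)·C(4, 1)·C(4, 3) = 31380096. Avoid both = 471435600 − 137287920 − 149768640 + 31380096 = 215759136.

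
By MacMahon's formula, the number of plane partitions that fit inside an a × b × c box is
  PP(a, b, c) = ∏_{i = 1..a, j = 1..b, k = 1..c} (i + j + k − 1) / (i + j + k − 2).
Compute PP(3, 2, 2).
PP(3, 2, 2) = 50

Evaluate the triple product over i = 1..3, j = 1..2, k = 1..2. The factors are (2/1) · (3/2) · (3/2) · (4/3) · (3/2) · (4/3) · (4/3) · (5/4) · … (12 factors total). The numerators and denominators telescope so the product is an integer; carrying out the multiplication exactly gives PP(3, 2, 2) = 50.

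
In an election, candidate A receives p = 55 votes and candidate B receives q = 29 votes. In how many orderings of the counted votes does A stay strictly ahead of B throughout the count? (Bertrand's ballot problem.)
Strict-lead orderings = 9138154633052788760352

Total orderings of the 84 votes with 55 for A: C(84, 55) = 29523268814478240610368. By the Bertrand ballot formula (Cycle Lemma / reflection principle), the number of orderings in which A is strictly ahead of B throughout is (p − q)/(p + q) · C(p + q, p) = (55 − 29)/(55 + 29) · 29523268814478240610368 = 9138154633052788760352.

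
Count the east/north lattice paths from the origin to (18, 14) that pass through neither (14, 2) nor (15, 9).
Number of paths = 398050736

Inclusion–exclusion. Total paths: C(32, 18) = 471435600. Through P₁: C(16, 14)·C(16, 4) = 218400. Through P₂: C(24, 15)·C(8, 3) = 73220224. Since P₁ is strictly southwest of P₂, a monotone path through both must visit P₁ then P₂; paths through both = C(16, 14)·C(8, 1)·C(8, 3) = 53760. Avoid both = 471435600 − 218400 − 73220224 + 53760 = 398050736.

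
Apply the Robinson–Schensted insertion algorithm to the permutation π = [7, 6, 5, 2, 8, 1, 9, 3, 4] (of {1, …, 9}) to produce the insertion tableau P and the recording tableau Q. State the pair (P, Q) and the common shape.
P = [1, 3, 4] / [2, 8, 9] / [5] / [6] / [7];  Q = [1, 5, 7] / [2, 8, 9] / [3] / [4] / [6];  common shape = (3, 3, 1, 1, 1)

Row-insert the values π_1, π_2, … into P one at a time, bumping the leftmost entry strictly greater than the inserted value down to the next row. The recording tableau Q records, in position (i, j), the step at which that cell was added to P.
  Insert 7 (step 1): P = [7];  Q = [1]
  Insert 6 (step 2): P = [6] / [7];  Q = [1] / [2]
  Insert 5 (step 3): P = [5] / [6] / [7];  Q = [1] / [2] / [3]
  Insert 2 (step 4): P = [2] / [5] / [6] / [7];  Q = [1] / [2] / [3] / [4]
  Insert 8 (step 5): P = [2, 8] / [5] / [6] / [7];  Q = [1, 5] / [2] / [3] / [4]
  Insert 1 (step 6): P = [1, 8] / [2] / [5] / [6] / [7];  Q = [1, 5] / [2] / [3] / [4] / [6]
  Insert 9 (step 7): P = [1, 8, 9] / [2] / [5] / [6] / [7];  Q = [1, 5, 7] / [2] / [3] / [4] / [6]
  Insert 3 (step 8): P = [1, 3, 9] / [2, 8] / [5] / [6] / [7];  Q = [1, 5, 7] / [2, 8] / [3] / [4] / [6]
  Insert 4 (step 9): P = [1, 3, 4] / [2, 8, 9] / [5] / [6] / [7];  Q = [1, 5, 7] / [2, 8, 9] / [3] / [4] / [6]
Final shape: (3, 3, 1, 1, 1).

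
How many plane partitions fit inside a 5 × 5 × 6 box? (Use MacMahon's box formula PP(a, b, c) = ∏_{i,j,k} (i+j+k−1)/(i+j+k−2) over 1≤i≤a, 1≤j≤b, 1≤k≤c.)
PP(5, 5, 6) = 3184461423

Evaluate the triple product over i = 1..5, j = 1..5, k = 1..6. The factors are (2/1) · (3/2) · (4/3) · (5/4) · (6/5) · (7/6) · (3/2) · (4/3) · … (150 factors total). The numerators and denominators telescope so the product is an integer; carrying out the multiplication exactly gives PP(5, 5, 6) = 3184461423.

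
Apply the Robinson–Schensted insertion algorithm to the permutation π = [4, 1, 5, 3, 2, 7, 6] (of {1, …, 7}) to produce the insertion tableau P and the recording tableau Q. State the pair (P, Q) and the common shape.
P = [1, 2, 6] / [3, 5, 7] / [4];  Q = [1, 3, 6] / [2, 4, 7] / [5];  common shape = (3, 3, 1)

Row-insert the values π_1, π_2, … into P one at a time, bumping the leftmost entry strictly greater than the inserted value down to the next row. The recording tableau Q records, in position (i, j), the step at which that cell was added to P.
  Insert 4 (step 1): P = [4];  Q = [1]
  Insert 1 (step 2): P = [1] / [4];  Q = [1] / [2]
  Insert 5 (step 3): P = [1, 5] / [4];  Q = [1, 3] / [2]
  Insert 3 (step 4): P = [1, 3] / [4, 5];  Q = [1, 3] / [2, 4]
  Insert 2 (step 5): P = [1, 2] / [3, 5] / [4];  Q = [1, 3] / [2, 4] / [5]
  Insert 7 (step 6): P = [1, 2, 7] / [3, 5] / [4];  Q = [1, 3, 6] / [2, 4] / [5]
  Insert 6 (step 7): P = [1, 2, 6] / [3, 5, 7] / [4];  Q = [1, 3, 6] / [2, 4, 7] / [5]
Final shape: (3, 3, 1).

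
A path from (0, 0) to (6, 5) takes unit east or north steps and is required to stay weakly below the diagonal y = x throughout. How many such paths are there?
Number of paths = 132

By the reflection principle (André's argument), the number of monotone paths to (6, 5) with n ≤ m that never go above y = x is C(11, 6) − C(11, 7) = 462 − 330 = 132.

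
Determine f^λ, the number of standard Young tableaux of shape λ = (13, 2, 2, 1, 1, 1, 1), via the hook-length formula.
# SYT of shape (13, 2, 2, 1, 1, 1, 1) = 2386800

Hook-length formula: f^λ = n! / Π hook(c), product over all cells c of the Young diagram. For λ = (13, 2, 2, 1, 1, 1, 1), n = 21 boxes. Hook lengths by row (left-to-right, top-to-bottom): [19, 14, 11, 10, 9, 8, 7, 6, 5, 4, 3, 2, 1]; [7, 2]; [6, 1]; [4]; [3]; [2]; [1]. Product of hooks = 21405623500800. So f^λ = 21! / 21405623500800 = 51090942171709440000 / 21405623500800 = 2386800.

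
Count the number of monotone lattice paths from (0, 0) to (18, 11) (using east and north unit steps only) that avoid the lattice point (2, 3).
Number of paths = 27242580

Total paths from (0, 0) to (18, 11): C(29, 18) = 34597290. Paths through (2, 3): (paths (0, 0) → (2, 3)) × (paths (2, 3) → (18, 11)) = C(5, 2) · C(24, 16) = 10 · 735471 = 7354710. Avoidance count = 34597290 − 7354710 = 27242580.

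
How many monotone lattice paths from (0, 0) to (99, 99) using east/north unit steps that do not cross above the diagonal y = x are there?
C_99 = 227508830794229349661819540395688853956041682601541047340

These NE paths below the diagonal are counted by the Catalan number C_n = (1/(n + 1)) · C(2n, n). For n = 99: C_99 = (1/100) · C(198, 99) = 22750883079422934966181954039568885395604168260154104734000/100 = 227508830794229349661819540395688853956041682601541047340.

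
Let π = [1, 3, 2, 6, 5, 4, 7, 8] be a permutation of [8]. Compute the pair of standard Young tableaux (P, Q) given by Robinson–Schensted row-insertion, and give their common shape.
P = [1, 2, 4, 7, 8] / [3, 5] / [6];  Q = [1, 2, 4, 7, 8] / [3, 5] / [6];  common shape = (5, 2, 1)

Row-insert the values π_1, π_2, … into P one at a time, bumping the leftmost entry strictly greater than the inserted value down to the next row. The recording tableau Q records, in position (i, j), the step at which that cell was added to P.
  Insert 1 (step 1): P = [1];  Q = [1]
  Insert 3 (step 2): P = [1, 3];  Q = [1, 2]
  Insert 2 (step 3): P = [1, 2] / [3];  Q = [1, 2] / [3]
  Insert 6 (step 4): P = [1, 2, 6] / [3];  Q = [1, 2, 4] / [3]
  Insert 5 (step 5): P = [1, 2, 5] / [3, 6];  Q = [1, 2, 4] / [3, 5]
  Insert 4 (step 6): P = [1, 2, 4] / [3, 5] / [6];  Q = [1, 2, 4] / [3, 5] / [6]
  Insert 7 (step 7): P = [1, 2, 4, 7] / [3, 5] / [6];  Q = [1, 2, 4, 7] / [3, 5] / [6]
  Insert 8 (step 8): P = [1, 2, 4, 7, 8] / [3, 5] / [6];  Q = [1, 2, 4, 7, 8] / [3, 5] / [6]
Final shape: (5, 2, 1).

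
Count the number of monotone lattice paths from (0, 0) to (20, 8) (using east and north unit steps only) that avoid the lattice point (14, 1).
Number of paths = 3082365

Total paths from (0, 0) to (20, 8): C(28, 20) = 3108105. Paths through (14, 1): (paths (0, 0) → (14, 1)) × (paths (14, 1) → (20, 8)) = C(15, 14) · C(13, 6) = 15 · 1716 = 25740. Avoidance count = 3108105 − 25740 = 3082365.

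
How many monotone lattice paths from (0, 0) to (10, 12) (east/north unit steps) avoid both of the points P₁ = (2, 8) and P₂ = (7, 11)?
Number of paths = 507155

Inclusion–exclusion. Total paths: C(22, 10) = 646646. Through P₁: C(10, 2)·C(12, 8) = 22275. Through P₂: C(18, 7)·C(4, 3) = 127296. Since P₁ is strictly southwest of P₂, a monotone path through both must visit P₁ then P₂; paths through both = C(10, 2)·C(8, 5)·C(4, 3) = 10080. Avoid both = 646646 − 22275 − 127296 + 10080 = 507155.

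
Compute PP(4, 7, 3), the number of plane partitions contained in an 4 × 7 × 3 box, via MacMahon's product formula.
PP(4, 7, 3) = 1557270

Evaluate the triple product over i = 1..4, j = 1..7, k = 1..3. The factors are (2/1) · (3/2) · (4/3) · (3/2) · (4/3) · (5/4) · (4/3) · (5/4) · … (84 factors total). The numerators and denominators telescope so the product is an integer; carrying out the multiplication exactly gives PP(4, 7, 3) = 1557270.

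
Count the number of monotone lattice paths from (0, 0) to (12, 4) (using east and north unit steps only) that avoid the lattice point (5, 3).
Number of paths = 1372

Total paths from (0, 0) to (12, 4): C(16, 12) = 1820. Paths through (5, 3): (paths (0, 0) → (5, 3)) × (paths (5, 3) → (12, 4)) = C(8, 5) · C(8, 7) = 56 · 8 = 448. Avoidance count = 1820 − 448 = 1372.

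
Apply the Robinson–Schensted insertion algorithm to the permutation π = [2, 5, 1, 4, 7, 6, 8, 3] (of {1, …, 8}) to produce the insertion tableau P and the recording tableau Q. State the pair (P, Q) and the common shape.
P = [1, 3, 6, 8] / [2, 4, 7] / [5];  Q = [1, 2, 5, 7] / [3, 4, 6] / [8];  common shape = (4, 3, 1)

Row-insert the values π_1, π_2, … into P one at a time, bumping the leftmost entry strictly greater than the inserted value down to the next row. The recording tableau Q records, in position (i, j), the step at which that cell was added to P.
  Insert 2 (step 1): P = [2];  Q = [1]
  Insert 5 (step 2): P = [2, 5];  Q = [1, 2]
  Insert 1 (step 3): P = [1, 5] / [2];  Q = [1, 2] / [3]
  Insert 4 (step 4): P = [1, 4] / [2, 5];  Q = [1, 2] / [3, 4]
  Insert 7 (step 5): P = [1, 4, 7] / [2, 5];  Q = [1, 2, 5] / [3, 4]
  Insert 6 (step 6): P = [1, 4, 6] / [2, 5, 7];  Q = [1, 2, 5] / [3, 4, 6]
  Insert 8 (step 7): P = [1, 4, 6, 8] / [2, 5, 7];  Q = [1, 2, 5, 7] / [3, 4, 6]
  Insert 3 (step 8): P = [1, 3, 6, 8] / [2, 4, 7] / [5];  Q = [1, 2, 5, 7] / [3, 4, 6] / [8]
Final shape: (4, 3, 1).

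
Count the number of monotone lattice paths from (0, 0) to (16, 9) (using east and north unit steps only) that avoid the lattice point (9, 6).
Number of paths = 1442375

Total paths from (0, 0) to (16, 9): C(25, 16) = 2042975. Paths through (9, 6): (paths (0, 0) → (9, 6)) × (paths (9, 6) → (16, 9)) = C(15, 9) · C(10, 7) = 5005 · 120 = 600600. Avoidance count = 2042975 − 600600 = 1442375.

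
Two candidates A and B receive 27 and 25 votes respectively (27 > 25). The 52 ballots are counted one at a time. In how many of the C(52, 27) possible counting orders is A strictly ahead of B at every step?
Strict-lead orderings = 18367353072152

Total orderings of the 52 votes with 27 for A: C(52, 27) = 477551179875952. By the Bertrand ballot formula (Cycle Lemma / reflection principle), the number of orderings in which A is strictly ahead of B throughout is (p − q)/(p + q) · C(p + q, p) = (27 − 25)/(27 + 25) · 477551179875952 = 18367353072152.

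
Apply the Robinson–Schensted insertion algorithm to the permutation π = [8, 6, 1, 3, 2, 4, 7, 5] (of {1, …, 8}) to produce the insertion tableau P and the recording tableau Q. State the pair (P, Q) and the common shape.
P = [1, 2, 4, 5] / [3, 7] / [6] / [8];  Q = [1, 4, 6, 7] / [2, 8] / [3] / [5];  common shape = (4, 2, 1, 1)

Row-insert the values π_1, π_2, … into P one at a time, bumping the leftmost entry strictly greater than the inserted value down to the next row. The recording tableau Q records, in position (i, j), the step at which that cell was added to P.
  Insert 8 (step 1): P = [8];  Q = [1]
  Insert 6 (step 2): P = [6] / [8];  Q = [1] / [2]
  Insert 1 (step 3): P = [1] / [6] / [8];  Q = [1] / [2] / [3]
  Insert 3 (step 4): P = [1, 3] / [6] / [8];  Q = [1, 4] / [2] / [3]
  Insert 2 (step 5): P = [1, 2] / [3] / [6] / [8];  Q = [1, 4] / [2] / [3] / [5]
  Insert 4 (step 6): P = [1, 2, 4] / [3] / [6] / [8];  Q = [1, 4, 6] / [2] / [3] / [5]
  Insert 7 (step 7): P = [1, 2, 4, 7] / [3] / [6] / [8];  Q = [1, 4, 6, 7] / [2] / [3] / [5]
  Insert 5 (step 8): P = [1, 2, 4, 5] / [3, 7] / [6] / [8];  Q = [1, 4, 6, 7] / [2, 8] / [3] / [5]
Final shape: (4, 2, 1, 1).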